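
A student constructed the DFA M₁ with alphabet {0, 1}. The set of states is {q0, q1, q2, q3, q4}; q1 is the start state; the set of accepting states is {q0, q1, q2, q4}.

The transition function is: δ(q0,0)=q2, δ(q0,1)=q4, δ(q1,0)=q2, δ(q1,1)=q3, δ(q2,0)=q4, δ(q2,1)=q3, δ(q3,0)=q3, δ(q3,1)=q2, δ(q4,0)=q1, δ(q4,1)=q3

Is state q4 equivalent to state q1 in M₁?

Yes

First remove the unreachable states {q0}; 4 states remain.
P0 = {q1,q2,q4} | {q3}.
The partition is now stable with 2 blocks: {q1,q2,q4} | {q3}.
q4 and q1 lie in the same block of the stable partition, so they are equivalent — no string distinguishes them.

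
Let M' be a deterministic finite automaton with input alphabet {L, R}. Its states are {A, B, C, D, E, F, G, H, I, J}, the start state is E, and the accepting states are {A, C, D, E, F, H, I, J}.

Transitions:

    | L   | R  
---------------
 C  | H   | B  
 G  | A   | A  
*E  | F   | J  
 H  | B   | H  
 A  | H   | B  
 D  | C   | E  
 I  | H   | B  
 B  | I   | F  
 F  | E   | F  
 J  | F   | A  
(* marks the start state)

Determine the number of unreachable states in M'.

No path from E leads to C, D, G; the other 7 states are all reachable.

3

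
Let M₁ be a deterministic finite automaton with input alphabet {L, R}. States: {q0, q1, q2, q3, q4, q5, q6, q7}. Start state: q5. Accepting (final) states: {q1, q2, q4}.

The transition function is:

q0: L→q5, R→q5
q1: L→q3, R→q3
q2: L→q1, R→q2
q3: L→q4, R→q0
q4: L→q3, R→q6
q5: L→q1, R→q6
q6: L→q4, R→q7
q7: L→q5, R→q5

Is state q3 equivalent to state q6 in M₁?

Reachable states from the start: {q0,q1,q3,q4,q5,q6,q7}. Unreachable: {q2} — drop them.
Start with accepting vs non-accepting: {q1,q4} | {q0,q3,q5,q6,q7}.
Refine {q0,q3,q5,q6,q7} on symbol L: members go to different blocks, giving {q3,q5,q6} and {q0,q7}.
On input R, block {q3,q5,q6} splits into {q3,q6} and {q5}.
Stable partition: {q1,q4} | {q3,q6} | {q0,q7} | {q5} — 4 equivalence classes.
q3 and q6 lie in the same block of the stable partition, so they are equivalent — no string distinguishes them.

Yes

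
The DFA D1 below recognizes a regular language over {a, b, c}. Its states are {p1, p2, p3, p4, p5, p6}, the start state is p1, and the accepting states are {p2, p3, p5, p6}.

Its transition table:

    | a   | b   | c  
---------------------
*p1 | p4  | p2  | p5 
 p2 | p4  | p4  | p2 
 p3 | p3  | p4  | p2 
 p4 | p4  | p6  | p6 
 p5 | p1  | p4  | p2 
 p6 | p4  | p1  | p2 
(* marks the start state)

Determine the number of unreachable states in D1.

1

BFS from p1 reaches {p1, p2, p4, p5, p6}; the 1 state(s) p3 are never visited.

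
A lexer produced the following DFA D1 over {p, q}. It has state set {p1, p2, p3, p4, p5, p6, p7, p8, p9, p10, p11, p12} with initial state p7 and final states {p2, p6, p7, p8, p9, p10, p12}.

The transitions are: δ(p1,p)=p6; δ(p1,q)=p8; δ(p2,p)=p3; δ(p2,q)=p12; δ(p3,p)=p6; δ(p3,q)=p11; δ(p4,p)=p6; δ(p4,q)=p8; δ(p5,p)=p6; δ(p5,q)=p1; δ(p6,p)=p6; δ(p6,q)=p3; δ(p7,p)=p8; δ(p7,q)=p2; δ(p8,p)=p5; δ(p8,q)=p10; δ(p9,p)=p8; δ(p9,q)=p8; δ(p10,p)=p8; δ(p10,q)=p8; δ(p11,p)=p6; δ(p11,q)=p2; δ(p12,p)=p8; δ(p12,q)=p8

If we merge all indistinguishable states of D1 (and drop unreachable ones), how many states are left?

Reachable states from the start: {p1,p2,p3,p5,p6,p7,p8,p10,p11,p12}. Unreachable: {p4,p9} — drop them.
P0 = {p2,p6,p7,p8,p10,p12} | {p1,p3,p5,p11}.
Split {p2,p6,p7,p8,p10,p12} by δ(·,p) → {p6,p7,p10,p12} and {p2,p8}.
Split {p6,p7,p10,p12} by δ(·,p) → {p7,p10,p12} and {p6}.
Refine {p1,p3,p5,p11} on symbol q: members go to different blocks, giving {p1,p11} and {p3,p5}.
No further refinement is possible. Final partition (5 blocks): {p7,p10,p12} | {p1,p11} | {p2,p8} | {p6} | {p3,p5}.

5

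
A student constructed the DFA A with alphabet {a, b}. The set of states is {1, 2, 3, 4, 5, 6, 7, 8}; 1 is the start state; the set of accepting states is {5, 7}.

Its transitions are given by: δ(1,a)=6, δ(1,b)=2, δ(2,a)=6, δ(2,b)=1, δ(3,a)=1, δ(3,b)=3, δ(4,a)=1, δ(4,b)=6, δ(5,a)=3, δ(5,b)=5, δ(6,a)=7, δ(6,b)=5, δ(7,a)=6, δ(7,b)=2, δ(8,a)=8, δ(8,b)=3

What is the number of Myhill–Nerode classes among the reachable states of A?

5

Reachable states from the start: {1,2,3,5,6,7}. Unreachable: {4,8} — drop them.
Initial partition by acceptance: {5,7} | {1,2,3,6}.
Refine {5,7} on symbol b: members go to different blocks, giving {5} and {7}.
Split {1,2,3,6} by δ(·,a) → {1,2,3} and {6}.
On input a, block {1,2,3} splits into {1,2} and {3}.
No further refinement is possible. Final partition (5 blocks): {5} | {1,2} | {7} | {6} | {3}.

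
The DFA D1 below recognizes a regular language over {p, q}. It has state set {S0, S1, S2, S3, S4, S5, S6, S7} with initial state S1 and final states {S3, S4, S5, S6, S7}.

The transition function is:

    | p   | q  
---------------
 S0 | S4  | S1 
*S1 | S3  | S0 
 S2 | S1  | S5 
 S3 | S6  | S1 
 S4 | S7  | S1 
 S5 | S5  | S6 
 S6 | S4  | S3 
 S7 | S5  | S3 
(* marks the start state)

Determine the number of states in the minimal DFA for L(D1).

States {S2} cannot be reached from the start state, so discard them.
Start with accepting vs non-accepting: {S3,S4,S5,S6,S7} | {S0,S1}.
Refine {S3,S4,S5,S6,S7} on symbol q: members go to different blocks, giving {S5,S6,S7} and {S3,S4}.
Split {S5,S6,S7} by δ(·,p) → {S5,S7} and {S6}.
Refine {S5,S7} on symbol q: members go to different blocks, giving {S5} and {S7}.
On input p, block {S3,S4} splits into {S3} and {S4}.
On input p, block {S0,S1} splits into {S0} and {S1}.
Stable partition: {S5} | {S0} | {S3} | {S6} | {S7} | {S4} | {S1} — 7 equivalence classes.

7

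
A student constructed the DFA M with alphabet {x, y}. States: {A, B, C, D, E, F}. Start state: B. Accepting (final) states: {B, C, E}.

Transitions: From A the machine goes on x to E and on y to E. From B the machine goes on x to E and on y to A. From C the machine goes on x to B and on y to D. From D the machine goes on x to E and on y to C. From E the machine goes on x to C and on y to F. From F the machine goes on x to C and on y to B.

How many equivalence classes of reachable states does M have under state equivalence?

All states are reachable from the start state.
Initial partition by acceptance: {B,C,E} | {A,D,F}.
The partition is now stable with 2 blocks: {B,C,E} | {A,D,F}.

2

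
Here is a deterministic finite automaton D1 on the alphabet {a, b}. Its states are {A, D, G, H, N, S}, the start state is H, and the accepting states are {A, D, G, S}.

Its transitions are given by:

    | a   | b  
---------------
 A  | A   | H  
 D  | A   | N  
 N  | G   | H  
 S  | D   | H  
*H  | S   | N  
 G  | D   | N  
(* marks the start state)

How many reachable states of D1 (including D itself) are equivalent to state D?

4

P0 = {A,D,G,S} | {H,N}.
Stable partition: {A,D,G,S} | {H,N} — 2 equivalence classes.
The equivalence class containing D is {A,D,G,S}, of size 4.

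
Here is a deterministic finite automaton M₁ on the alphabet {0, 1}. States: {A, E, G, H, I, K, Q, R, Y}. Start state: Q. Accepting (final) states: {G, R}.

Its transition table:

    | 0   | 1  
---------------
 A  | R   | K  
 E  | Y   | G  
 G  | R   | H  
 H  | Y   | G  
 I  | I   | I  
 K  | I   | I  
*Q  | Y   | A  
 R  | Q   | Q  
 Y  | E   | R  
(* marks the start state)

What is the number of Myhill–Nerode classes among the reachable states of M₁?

Every state is reachable, so we keep all 9.
Start with accepting vs non-accepting: {G,R} | {A,E,H,I,K,Q,Y}.
Split {G,R} by δ(·,0) → {G} and {R}.
Split {A,E,H,I,K,Q,Y} by δ(·,0) → {E,H,I,K,Q,Y} and {A}.
On input 1, block {E,H,I,K,Q,Y} splits into {E,H} and {I,K} and {Q} and {Y}.
Stable partition: {G} | {E,H} | {R} | {A} | {I,K} | {Q} | {Y} — 7 equivalence classes.

7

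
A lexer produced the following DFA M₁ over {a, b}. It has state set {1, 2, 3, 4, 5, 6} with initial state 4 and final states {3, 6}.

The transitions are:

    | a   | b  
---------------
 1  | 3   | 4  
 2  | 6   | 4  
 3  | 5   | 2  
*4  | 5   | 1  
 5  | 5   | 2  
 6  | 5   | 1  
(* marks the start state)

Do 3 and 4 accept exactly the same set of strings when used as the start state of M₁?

No

P0 = {3,6} | {1,2,4,5}.
On input a, block {1,2,4,5} splits into {1,2} and {4,5}.
Stable partition: {3,6} | {1,2} | {4,5} — 3 equivalence classes.
3 and 4 end up in different blocks, so they are distinguishable. For instance, the string 'ε' is accepted from only 3.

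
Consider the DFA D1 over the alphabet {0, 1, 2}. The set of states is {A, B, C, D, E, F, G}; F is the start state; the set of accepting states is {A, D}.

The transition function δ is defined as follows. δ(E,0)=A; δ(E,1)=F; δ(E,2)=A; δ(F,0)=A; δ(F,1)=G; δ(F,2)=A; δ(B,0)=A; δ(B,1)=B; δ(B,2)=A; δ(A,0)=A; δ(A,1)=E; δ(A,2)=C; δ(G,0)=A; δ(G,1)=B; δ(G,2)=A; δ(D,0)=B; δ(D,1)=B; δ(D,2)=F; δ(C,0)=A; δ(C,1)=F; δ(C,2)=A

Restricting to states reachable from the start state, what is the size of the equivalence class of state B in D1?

5

First remove the unreachable states {D}; 6 states remain.
P0 = {A} | {B,C,E,F,G}.
Stable partition: {A} | {B,C,E,F,G} — 2 equivalence classes.
State B belongs to the block {B,C,E,F,G}, which has 5 states.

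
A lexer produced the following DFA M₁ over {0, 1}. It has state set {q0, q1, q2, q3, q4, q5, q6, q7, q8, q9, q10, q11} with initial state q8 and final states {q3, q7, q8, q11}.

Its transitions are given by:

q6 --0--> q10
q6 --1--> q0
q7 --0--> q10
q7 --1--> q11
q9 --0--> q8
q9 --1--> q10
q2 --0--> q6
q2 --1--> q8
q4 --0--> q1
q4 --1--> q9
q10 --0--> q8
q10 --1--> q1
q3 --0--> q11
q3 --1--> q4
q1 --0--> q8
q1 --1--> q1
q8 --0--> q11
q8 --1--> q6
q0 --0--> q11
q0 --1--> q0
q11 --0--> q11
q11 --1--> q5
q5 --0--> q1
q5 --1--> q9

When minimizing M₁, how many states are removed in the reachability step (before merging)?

BFS from q8 reaches {q0, q1, q5, q6, q8, q9, q10, q11}; the 4 state(s) q2, q3, q4, q7 are never visited.

4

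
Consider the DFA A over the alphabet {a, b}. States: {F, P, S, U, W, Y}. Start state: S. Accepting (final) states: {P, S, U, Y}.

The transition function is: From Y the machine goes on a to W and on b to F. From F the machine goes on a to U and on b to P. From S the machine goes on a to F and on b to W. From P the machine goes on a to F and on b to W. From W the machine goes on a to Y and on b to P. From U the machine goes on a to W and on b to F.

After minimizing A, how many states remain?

All states are reachable from the start state.
P0 = {P,S,U,Y} | {F,W}.
The partition is now stable with 2 blocks: {P,S,U,Y} | {F,W}.

2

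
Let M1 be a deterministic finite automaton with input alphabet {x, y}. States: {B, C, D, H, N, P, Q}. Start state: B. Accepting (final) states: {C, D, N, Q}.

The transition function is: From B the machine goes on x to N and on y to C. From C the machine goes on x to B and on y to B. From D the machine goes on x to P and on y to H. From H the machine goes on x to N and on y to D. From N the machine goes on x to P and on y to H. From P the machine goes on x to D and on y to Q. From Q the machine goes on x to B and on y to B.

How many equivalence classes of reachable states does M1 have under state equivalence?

2

Initial partition by acceptance: {C,D,N,Q} | {B,H,P}.
No further refinement is possible. Final partition (2 blocks): {C,D,N,Q} | {B,H,P}.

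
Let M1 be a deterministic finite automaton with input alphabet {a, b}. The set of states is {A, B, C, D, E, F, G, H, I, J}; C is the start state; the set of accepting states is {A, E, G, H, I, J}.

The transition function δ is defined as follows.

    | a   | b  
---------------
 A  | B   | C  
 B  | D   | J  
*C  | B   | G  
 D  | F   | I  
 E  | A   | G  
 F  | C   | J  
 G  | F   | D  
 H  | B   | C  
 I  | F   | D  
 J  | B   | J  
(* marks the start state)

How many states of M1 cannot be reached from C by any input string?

3

Starting at C and following transitions, the reachable set is {B, C, D, F, G, I, J}. That leaves A, E, H unreachable — 3 in total.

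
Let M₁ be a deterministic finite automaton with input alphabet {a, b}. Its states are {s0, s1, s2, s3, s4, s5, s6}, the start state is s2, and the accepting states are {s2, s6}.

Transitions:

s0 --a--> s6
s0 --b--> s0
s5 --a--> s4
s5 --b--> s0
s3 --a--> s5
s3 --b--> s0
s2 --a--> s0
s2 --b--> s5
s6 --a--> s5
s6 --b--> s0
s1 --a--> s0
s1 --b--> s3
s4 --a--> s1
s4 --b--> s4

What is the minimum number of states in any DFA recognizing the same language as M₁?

All states are reachable from the start state.
Initial partition by acceptance: {s2,s6} | {s0,s1,s3,s4,s5}.
On input a, block {s0,s1,s3,s4,s5} splits into {s1,s3,s4,s5} and {s0}.
Refine {s2,s6} on symbol a: members go to different blocks, giving {s2} and {s6}.
Split {s1,s3,s4,s5} by δ(·,a) → {s3,s4,s5} and {s1}.
Split {s3,s4,s5} by δ(·,a) → {s3,s5} and {s4}.
Split {s3,s5} by δ(·,a) → {s3} and {s5}.
The partition is now stable with 7 blocks: {s2} | {s3} | {s0} | {s6} | {s1} | {s4} | {s5}.

7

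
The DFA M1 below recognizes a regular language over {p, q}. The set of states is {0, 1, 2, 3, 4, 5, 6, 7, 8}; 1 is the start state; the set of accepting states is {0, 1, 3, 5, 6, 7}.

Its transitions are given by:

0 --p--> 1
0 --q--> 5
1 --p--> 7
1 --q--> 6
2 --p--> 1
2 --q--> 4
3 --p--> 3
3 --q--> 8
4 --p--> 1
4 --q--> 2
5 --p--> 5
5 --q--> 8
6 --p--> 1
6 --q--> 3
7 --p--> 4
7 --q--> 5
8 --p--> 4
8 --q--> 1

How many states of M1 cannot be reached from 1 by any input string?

BFS from 1 reaches {1, 2, 3, 4, 5, 6, 7, 8}; the 1 state(s) 0 are never visited.

1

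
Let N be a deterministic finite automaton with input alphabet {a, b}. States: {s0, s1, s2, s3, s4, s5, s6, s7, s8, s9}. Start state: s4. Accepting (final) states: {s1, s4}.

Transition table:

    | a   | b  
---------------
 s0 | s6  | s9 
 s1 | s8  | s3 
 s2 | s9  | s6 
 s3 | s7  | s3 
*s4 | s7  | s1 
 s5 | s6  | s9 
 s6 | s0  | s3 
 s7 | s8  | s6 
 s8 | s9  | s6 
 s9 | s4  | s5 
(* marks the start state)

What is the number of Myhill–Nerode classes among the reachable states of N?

8

Reachable states from the start: {s0,s1,s3,s4,s5,s6,s7,s8,s9}. Unreachable: {s2} — drop them.
P0 = {s1,s4} | {s0,s3,s5,s6,s7,s8,s9}.
Split {s1,s4} by δ(·,b) → {s1} and {s4}.
Split {s0,s3,s5,s6,s7,s8,s9} by δ(·,a) → {s0,s3,s5,s6,s7,s8} and {s9}.
On input a, block {s0,s3,s5,s6,s7,s8} splits into {s0,s3,s5,s6,s7} and {s8}.
Split {s0,s3,s5,s6,s7} by δ(·,a) → {s0,s3,s5,s6} and {s7}.
Split {s0,s3,s5,s6} by δ(·,a) → {s0,s5,s6} and {s3}.
Split {s0,s5,s6} by δ(·,b) → {s0,s5} and {s6}.
No further refinement is possible. Final partition (8 blocks): {s1} | {s0,s5} | {s4} | {s9} | {s8} | {s7} | {s3} | {s6}.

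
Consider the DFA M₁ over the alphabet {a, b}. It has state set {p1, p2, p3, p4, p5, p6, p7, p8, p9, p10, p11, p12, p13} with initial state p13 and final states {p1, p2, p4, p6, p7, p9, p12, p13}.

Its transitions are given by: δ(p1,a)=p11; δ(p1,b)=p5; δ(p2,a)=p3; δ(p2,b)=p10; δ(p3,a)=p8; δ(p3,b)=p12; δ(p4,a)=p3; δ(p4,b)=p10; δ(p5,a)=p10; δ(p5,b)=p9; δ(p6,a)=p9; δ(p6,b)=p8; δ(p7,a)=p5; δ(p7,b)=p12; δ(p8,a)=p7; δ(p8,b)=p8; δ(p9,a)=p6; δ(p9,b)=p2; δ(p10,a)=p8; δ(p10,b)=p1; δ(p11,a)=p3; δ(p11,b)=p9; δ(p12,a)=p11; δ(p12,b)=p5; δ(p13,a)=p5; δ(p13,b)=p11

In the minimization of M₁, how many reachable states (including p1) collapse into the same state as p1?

First remove the unreachable states {p4}; 12 states remain.
Start with accepting vs non-accepting: {p1,p2,p6,p7,p9,p12,p13} | {p3,p5,p8,p10,p11}.
On input a, block {p1,p2,p6,p7,p9,p12,p13} splits into {p1,p2,p7,p12,p13} and {p6,p9}.
Split {p1,p2,p7,p12,p13} by δ(·,b) → {p1,p2,p12,p13} and {p7}.
On input a, block {p3,p5,p8,p10,p11} splits into {p3,p5,p10,p11} and {p8}.
On input a, block {p3,p5,p10,p11} splits into {p3,p10} and {p5,p11}.
Refine {p1,p2,p12,p13} on symbol a: members go to different blocks, giving {p1,p12,p13} and {p2}.
Split {p6,p9} by δ(·,b) → {p6} and {p9}.
No further refinement is possible. Final partition (8 blocks): {p1,p12,p13} | {p3,p10} | {p6} | {p7} | {p8} | {p5,p11} | {p2} | {p9}.
State p1 belongs to the block {p1,p12,p13}, which has 3 states.

3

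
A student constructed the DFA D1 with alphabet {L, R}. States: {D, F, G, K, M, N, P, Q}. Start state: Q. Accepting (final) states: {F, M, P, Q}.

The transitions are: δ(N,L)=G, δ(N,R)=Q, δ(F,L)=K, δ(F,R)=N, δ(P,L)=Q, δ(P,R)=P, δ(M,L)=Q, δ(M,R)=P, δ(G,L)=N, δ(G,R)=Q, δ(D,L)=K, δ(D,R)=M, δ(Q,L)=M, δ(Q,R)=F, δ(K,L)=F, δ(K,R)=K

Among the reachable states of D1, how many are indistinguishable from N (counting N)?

2

First remove the unreachable states {D}; 7 states remain.
P0 = {F,M,P,Q} | {G,K,N}.
Split {F,M,P,Q} by δ(·,L) → {M,P,Q} and {F}.
Split {M,P,Q} by δ(·,R) → {M,P} and {Q}.
Refine {G,K,N} on symbol L: members go to different blocks, giving {G,N} and {K}.
The partition is now stable with 5 blocks: {M,P} | {G,N} | {F} | {Q} | {K}.
The equivalence class containing N is {G,N}, of size 2.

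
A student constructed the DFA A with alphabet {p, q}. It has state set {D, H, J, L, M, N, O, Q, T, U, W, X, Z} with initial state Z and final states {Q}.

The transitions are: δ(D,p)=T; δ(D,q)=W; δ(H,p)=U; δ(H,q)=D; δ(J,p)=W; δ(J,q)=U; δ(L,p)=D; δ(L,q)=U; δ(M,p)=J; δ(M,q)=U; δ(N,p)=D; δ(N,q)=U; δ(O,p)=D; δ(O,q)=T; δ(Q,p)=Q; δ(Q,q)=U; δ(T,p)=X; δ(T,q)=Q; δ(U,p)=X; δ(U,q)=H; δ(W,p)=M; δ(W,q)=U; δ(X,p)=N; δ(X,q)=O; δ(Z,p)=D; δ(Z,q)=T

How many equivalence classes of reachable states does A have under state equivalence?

Reachable states from the start: {D,H,J,M,N,O,Q,T,U,W,X,Z}. Unreachable: {L} — drop them.
Start with accepting vs non-accepting: {Q} | {D,H,J,M,N,O,T,U,W,X,Z}.
Split {D,H,J,M,N,O,T,U,W,X,Z} by δ(·,q) → {D,H,J,M,N,O,U,W,X,Z} and {T}.
On input p, block {D,H,J,M,N,O,U,W,X,Z} splits into {H,J,M,N,O,U,W,X,Z} and {D}.
On input p, block {H,J,M,N,O,U,W,X,Z} splits into {H,J,M,U,W,X} and {N,O,Z}.
Split {H,J,M,U,W,X} by δ(·,p) → {H,J,M,U,W} and {X}.
On input p, block {H,J,M,U,W} splits into {H,J,M,W} and {U}.
Refine {H,J,M,W} on symbol p: members go to different blocks, giving {J,M,W} and {H}.
Refine {N,O,Z} on symbol q: members go to different blocks, giving {O,Z} and {N}.
No further refinement is possible. Final partition (9 blocks): {Q} | {J,M,W} | {T} | {D} | {O,Z} | {X} | {U} | {H} | {N}.

9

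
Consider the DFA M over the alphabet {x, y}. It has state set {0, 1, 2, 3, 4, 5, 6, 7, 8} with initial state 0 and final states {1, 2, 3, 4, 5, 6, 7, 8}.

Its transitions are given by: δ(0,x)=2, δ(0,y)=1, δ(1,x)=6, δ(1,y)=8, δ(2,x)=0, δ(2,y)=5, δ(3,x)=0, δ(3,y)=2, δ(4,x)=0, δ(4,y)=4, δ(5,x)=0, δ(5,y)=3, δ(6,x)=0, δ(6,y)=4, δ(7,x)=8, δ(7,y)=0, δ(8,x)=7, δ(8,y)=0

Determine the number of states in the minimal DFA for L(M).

P0 = {1,2,3,4,5,6,7,8} | {0}.
Refine {1,2,3,4,5,6,7,8} on symbol x: members go to different blocks, giving {2,3,4,5,6} and {1,7,8}.
Refine {1,7,8} on symbol x: members go to different blocks, giving {7,8} and {1}.
No further refinement is possible. Final partition (4 blocks): {2,3,4,5,6} | {0} | {7,8} | {1}.

4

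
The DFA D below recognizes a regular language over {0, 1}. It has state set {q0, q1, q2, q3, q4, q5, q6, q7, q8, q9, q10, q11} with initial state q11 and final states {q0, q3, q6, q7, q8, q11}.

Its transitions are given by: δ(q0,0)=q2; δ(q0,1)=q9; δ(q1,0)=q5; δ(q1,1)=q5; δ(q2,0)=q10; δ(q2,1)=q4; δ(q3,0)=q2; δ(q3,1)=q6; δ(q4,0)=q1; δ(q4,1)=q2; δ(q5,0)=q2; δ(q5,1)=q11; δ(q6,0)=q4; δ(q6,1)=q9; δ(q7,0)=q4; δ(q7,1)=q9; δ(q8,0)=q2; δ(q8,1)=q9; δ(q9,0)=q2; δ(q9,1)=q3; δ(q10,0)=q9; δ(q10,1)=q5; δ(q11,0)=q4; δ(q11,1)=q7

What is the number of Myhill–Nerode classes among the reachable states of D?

5

States {q0,q8} cannot be reached from the start state, so discard them.
Initial partition by acceptance: {q3,q6,q7,q11} | {q1,q2,q4,q5,q9,q10}.
On input 1, block {q3,q6,q7,q11} splits into {q3,q11} and {q6,q7}.
Split {q1,q2,q4,q5,q9,q10} by δ(·,1) → {q1,q2,q4,q10} and {q5,q9}.
Split {q1,q2,q4,q10} by δ(·,0) → {q1,q10} and {q2,q4}.
Stable partition: {q3,q11} | {q1,q10} | {q6,q7} | {q5,q9} | {q2,q4} — 5 equivalence classes.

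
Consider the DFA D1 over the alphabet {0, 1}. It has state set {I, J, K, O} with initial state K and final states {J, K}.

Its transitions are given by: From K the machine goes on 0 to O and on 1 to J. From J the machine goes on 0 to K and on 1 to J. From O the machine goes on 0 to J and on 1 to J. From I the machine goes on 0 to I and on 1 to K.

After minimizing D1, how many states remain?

3

First remove the unreachable states {I}; 3 states remain.
Initial partition by acceptance: {J,K} | {O}.
Refine {J,K} on symbol 0: members go to different blocks, giving {K} and {J}.
The partition is now stable with 3 blocks: {K} | {O} | {J}.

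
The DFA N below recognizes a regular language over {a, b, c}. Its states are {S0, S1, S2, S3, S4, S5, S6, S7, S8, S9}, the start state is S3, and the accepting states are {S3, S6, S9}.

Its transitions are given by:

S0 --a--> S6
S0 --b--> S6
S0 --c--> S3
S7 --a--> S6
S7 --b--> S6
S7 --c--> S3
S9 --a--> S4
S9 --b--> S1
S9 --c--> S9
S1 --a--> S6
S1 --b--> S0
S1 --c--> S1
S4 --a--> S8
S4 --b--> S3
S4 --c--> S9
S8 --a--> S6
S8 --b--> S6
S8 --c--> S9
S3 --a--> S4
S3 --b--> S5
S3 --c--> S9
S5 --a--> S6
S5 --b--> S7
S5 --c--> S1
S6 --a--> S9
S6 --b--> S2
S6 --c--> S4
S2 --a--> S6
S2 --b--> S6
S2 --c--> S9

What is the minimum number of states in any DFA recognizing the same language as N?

All states are reachable from the start state.
P0 = {S3,S6,S9} | {S0,S1,S2,S4,S5,S7,S8}.
Split {S3,S6,S9} by δ(·,a) → {S3,S9} and {S6}.
Refine {S0,S1,S2,S4,S5,S7,S8} on symbol a: members go to different blocks, giving {S0,S1,S2,S5,S7,S8} and {S4}.
Split {S0,S1,S2,S5,S7,S8} by δ(·,b) → {S0,S2,S7,S8} and {S1,S5}.
The partition is now stable with 5 blocks: {S3,S9} | {S0,S2,S7,S8} | {S6} | {S4} | {S1,S5}.

5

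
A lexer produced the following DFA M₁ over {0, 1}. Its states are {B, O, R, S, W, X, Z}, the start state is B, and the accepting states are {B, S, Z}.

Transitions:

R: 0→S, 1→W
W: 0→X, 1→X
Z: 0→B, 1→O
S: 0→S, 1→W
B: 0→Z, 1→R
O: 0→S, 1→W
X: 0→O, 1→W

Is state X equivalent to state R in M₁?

Every state is reachable, so we keep all 7.
Initial partition by acceptance: {B,S,Z} | {O,R,W,X}.
Refine {O,R,W,X} on symbol 0: members go to different blocks, giving {W,X} and {O,R}.
Split {B,S,Z} by δ(·,1) → {B,Z} and {S}.
On input 0, block {W,X} splits into {W} and {X}.
No further refinement is possible. Final partition (5 blocks): {B,Z} | {W} | {O,R} | {S} | {X}.
X and R end up in different blocks, so they are distinguishable. For instance, the string '0' is accepted from only R.

No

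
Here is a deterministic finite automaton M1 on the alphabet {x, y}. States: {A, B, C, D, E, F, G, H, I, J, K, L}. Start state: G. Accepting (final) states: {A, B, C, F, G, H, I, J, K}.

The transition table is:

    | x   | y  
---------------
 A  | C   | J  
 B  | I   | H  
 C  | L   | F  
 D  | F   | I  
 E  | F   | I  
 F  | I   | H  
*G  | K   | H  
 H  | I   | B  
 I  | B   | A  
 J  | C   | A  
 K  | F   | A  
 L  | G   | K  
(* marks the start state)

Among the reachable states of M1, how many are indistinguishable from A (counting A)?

2

States {D,E} cannot be reached from the start state, so discard them.
Start with accepting vs non-accepting: {A,B,C,F,G,H,I,J,K} | {L}.
On input x, block {A,B,C,F,G,H,I,J,K} splits into {A,B,F,G,H,I,J,K} and {C}.
Refine {A,B,F,G,H,I,J,K} on symbol x: members go to different blocks, giving {B,F,G,H,I,K} and {A,J}.
Refine {B,F,G,H,I,K} on symbol y: members go to different blocks, giving {B,F,G,H} and {I,K}.
Stable partition: {B,F,G,H} | {L} | {C} | {A,J} | {I,K} — 5 equivalence classes.
State A belongs to the block {A,J}, which has 2 states.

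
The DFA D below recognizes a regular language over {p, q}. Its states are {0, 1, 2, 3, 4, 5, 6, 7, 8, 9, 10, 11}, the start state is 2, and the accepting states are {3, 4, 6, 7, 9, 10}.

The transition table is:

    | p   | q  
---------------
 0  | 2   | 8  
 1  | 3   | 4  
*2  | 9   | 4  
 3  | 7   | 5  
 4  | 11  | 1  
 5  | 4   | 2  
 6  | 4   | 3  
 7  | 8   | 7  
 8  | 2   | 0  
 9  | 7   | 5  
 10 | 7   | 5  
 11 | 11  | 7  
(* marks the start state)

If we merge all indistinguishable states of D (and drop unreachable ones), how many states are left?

7

First remove the unreachable states {6,10}; 10 states remain.
Initial partition by acceptance: {3,4,7,9} | {0,1,2,5,8,11}.
Split {3,4,7,9} by δ(·,p) → {3,9} and {4,7}.
Refine {0,1,2,5,8,11} on symbol p: members go to different blocks, giving {0,8,11} and {1,2} and {5}.
On input p, block {0,8,11} splits into {0,8} and {11}.
On input p, block {4,7} splits into {4} and {7}.
No further refinement is possible. Final partition (7 blocks): {3,9} | {0,8} | {4} | {1,2} | {5} | {11} | {7}.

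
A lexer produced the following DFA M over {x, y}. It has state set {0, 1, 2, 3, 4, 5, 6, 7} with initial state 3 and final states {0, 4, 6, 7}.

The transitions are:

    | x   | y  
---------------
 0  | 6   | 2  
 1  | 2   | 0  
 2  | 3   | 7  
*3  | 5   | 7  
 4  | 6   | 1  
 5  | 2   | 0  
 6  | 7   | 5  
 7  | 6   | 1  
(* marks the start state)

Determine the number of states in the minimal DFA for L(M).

First remove the unreachable states {4}; 7 states remain.
P0 = {0,6,7} | {1,2,3,5}.
No further refinement is possible. Final partition (2 blocks): {0,6,7} | {1,2,3,5}.

2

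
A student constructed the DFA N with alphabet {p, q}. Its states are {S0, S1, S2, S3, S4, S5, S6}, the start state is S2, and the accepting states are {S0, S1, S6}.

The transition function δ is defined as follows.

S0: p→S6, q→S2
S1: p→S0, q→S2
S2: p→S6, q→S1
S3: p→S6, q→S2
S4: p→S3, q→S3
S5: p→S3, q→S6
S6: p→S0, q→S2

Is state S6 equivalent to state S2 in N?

States {S3,S4,S5} cannot be reached from the start state, so discard them.
Start with accepting vs non-accepting: {S0,S1,S6} | {S2}.
The partition is now stable with 2 blocks: {S0,S1,S6} | {S2}.
S6 and S2 end up in different blocks, so they are distinguishable. For instance, the string 'ε' is accepted from only S6.

No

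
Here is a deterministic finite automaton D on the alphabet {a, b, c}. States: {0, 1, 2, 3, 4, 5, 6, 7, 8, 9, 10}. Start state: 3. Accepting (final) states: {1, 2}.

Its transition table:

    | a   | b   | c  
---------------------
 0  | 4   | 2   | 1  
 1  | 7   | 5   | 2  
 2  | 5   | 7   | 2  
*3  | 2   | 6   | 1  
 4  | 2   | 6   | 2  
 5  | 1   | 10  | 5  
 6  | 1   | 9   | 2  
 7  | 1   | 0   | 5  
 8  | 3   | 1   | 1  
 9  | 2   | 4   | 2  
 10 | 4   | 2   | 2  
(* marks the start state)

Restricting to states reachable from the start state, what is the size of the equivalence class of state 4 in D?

4

First remove the unreachable states {8}; 10 states remain.
Initial partition by acceptance: {1,2} | {0,3,4,5,6,7,9,10}.
On input a, block {0,3,4,5,6,7,9,10} splits into {3,4,5,6,7,9} and {0,10}.
Refine {3,4,5,6,7,9} on symbol b: members go to different blocks, giving {3,4,6,9} and {5,7}.
Stable partition: {1,2} | {3,4,6,9} | {0,10} | {5,7} — 4 equivalence classes.
State 4 belongs to the block {3,4,6,9}, which has 4 states.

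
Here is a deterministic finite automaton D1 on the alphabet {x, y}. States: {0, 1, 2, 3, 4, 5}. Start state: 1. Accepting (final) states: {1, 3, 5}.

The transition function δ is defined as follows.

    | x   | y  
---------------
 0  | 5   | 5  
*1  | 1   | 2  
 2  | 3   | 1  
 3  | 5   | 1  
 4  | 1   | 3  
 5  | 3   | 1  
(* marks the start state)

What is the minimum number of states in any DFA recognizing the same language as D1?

Reachable states from the start: {1,2,3,5}. Unreachable: {0,4} — drop them.
Initial partition by acceptance: {1,3,5} | {2}.
Split {1,3,5} by δ(·,y) → {3,5} and {1}.
Stable partition: {3,5} | {2} | {1} — 3 equivalence classes.

3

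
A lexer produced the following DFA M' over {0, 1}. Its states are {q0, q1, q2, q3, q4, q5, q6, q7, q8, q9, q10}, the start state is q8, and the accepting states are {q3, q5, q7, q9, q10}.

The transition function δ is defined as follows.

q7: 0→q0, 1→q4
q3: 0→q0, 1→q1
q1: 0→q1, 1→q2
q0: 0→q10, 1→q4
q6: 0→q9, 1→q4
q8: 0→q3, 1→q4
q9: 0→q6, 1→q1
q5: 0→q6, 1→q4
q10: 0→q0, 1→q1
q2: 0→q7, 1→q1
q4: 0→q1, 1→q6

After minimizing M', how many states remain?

Reachable states from the start: {q0,q1,q2,q3,q4,q6,q7,q8,q9,q10}. Unreachable: {q5} — drop them.
Start with accepting vs non-accepting: {q3,q7,q9,q10} | {q0,q1,q2,q4,q6,q8}.
Split {q0,q1,q2,q4,q6,q8} by δ(·,0) → {q0,q2,q6,q8} and {q1,q4}.
No further refinement is possible. Final partition (3 blocks): {q3,q7,q9,q10} | {q0,q2,q6,q8} | {q1,q4}.

3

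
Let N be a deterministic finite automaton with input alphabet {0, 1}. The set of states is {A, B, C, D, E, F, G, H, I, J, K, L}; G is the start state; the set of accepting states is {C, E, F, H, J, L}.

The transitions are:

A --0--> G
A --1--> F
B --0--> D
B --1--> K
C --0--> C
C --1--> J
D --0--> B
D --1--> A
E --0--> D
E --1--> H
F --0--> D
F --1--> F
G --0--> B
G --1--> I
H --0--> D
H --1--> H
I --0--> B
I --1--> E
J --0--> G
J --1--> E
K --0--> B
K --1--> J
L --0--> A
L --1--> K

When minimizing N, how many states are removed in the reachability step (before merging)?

2

Starting at G and following transitions, the reachable set is {A, B, D, E, F, G, H, I, J, K}. That leaves C, L unreachable — 2 in total.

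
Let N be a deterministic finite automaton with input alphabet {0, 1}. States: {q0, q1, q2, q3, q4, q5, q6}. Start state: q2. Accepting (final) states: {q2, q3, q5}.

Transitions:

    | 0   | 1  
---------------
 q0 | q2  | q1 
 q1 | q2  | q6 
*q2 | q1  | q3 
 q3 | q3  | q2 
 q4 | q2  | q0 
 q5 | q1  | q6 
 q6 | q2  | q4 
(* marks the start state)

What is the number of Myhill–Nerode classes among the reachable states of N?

Reachable states from the start: {q0,q1,q2,q3,q4,q6}. Unreachable: {q5} — drop them.
Initial partition by acceptance: {q2,q3} | {q0,q1,q4,q6}.
On input 0, block {q2,q3} splits into {q2} and {q3}.
Stable partition: {q2} | {q0,q1,q4,q6} | {q3} — 3 equivalence classes.

3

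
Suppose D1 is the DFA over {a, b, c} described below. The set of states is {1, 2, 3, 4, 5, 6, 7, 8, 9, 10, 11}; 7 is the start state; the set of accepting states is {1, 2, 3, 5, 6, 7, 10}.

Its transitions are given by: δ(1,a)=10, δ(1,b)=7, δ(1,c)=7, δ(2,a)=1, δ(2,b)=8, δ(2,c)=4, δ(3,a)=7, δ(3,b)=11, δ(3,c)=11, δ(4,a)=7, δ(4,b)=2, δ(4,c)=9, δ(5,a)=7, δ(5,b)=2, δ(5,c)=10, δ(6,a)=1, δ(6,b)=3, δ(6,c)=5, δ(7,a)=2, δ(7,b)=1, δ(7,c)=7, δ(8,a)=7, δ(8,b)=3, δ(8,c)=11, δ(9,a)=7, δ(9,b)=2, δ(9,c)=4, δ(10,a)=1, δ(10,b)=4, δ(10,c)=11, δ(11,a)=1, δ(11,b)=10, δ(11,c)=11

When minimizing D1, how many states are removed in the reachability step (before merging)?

2

Starting at 7 and following transitions, the reachable set is {1, 2, 3, 4, 7, 8, 9, 10, 11}. That leaves 5, 6 unreachable — 2 in total.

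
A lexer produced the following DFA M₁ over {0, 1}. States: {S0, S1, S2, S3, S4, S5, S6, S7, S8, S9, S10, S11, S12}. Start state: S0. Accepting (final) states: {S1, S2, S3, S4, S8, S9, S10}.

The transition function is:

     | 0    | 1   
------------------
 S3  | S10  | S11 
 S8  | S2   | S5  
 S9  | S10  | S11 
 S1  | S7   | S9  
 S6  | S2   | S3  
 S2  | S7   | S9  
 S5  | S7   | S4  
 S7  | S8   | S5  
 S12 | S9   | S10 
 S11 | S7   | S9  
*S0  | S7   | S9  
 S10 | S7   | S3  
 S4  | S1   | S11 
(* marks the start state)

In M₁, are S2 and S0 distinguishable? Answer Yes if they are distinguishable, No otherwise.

Yes

Reachable states from the start: {S0,S1,S2,S3,S4,S5,S7,S8,S9,S10,S11}. Unreachable: {S6,S12} — drop them.
P0 = {S1,S2,S3,S4,S8,S9,S10} | {S0,S5,S7,S11}.
On input 0, block {S1,S2,S3,S4,S8,S9,S10} splits into {S3,S4,S8,S9} and {S1,S2,S10}.
On input 0, block {S0,S5,S7,S11} splits into {S0,S5,S11} and {S7}.
The partition is now stable with 4 blocks: {S3,S4,S8,S9} | {S0,S5,S11} | {S1,S2,S10} | {S7}.
S2 and S0 end up in different blocks, so they are distinguishable. For instance, the string 'ε' is accepted from only S2.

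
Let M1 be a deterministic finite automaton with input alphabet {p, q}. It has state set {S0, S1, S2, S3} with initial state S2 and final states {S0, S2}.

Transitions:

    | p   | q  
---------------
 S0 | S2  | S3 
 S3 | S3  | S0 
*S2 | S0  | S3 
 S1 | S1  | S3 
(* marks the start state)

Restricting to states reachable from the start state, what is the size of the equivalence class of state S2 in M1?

2

Reachable states from the start: {S0,S2,S3}. Unreachable: {S1} — drop them.
Initial partition by acceptance: {S0,S2} | {S3}.
The partition is now stable with 2 blocks: {S0,S2} | {S3}.
State S2 belongs to the block {S0,S2}, which has 2 states.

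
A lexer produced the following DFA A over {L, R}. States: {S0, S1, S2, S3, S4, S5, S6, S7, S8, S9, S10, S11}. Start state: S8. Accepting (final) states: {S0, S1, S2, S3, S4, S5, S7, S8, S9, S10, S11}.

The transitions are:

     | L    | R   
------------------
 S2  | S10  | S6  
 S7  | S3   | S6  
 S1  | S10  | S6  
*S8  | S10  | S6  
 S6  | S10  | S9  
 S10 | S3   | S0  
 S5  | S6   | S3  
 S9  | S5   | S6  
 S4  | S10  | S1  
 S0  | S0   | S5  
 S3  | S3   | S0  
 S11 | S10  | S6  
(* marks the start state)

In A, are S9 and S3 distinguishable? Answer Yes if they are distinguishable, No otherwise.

States {S1,S2,S4,S7,S11} cannot be reached from the start state, so discard them.
Start with accepting vs non-accepting: {S0,S3,S5,S8,S9,S10} | {S6}.
Split {S0,S3,S5,S8,S9,S10} by δ(·,L) → {S0,S3,S8,S9,S10} and {S5}.
Split {S0,S3,S8,S9,S10} by δ(·,L) → {S0,S3,S8,S10} and {S9}.
Refine {S0,S3,S8,S10} on symbol R: members go to different blocks, giving {S3,S10} and {S0} and {S8}.
The partition is now stable with 6 blocks: {S3,S10} | {S6} | {S5} | {S9} | {S0} | {S8}.
S9 and S3 end up in different blocks, so they are distinguishable. For instance, the string 'R' is accepted from only S3.

Yes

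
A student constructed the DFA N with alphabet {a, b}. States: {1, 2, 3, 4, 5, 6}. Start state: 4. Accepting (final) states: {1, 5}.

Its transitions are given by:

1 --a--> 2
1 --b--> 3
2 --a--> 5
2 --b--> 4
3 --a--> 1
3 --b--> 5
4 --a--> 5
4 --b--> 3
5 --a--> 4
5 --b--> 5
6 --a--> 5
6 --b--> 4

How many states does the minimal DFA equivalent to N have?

5

Reachable states from the start: {1,2,3,4,5}. Unreachable: {6} — drop them.
Initial partition by acceptance: {1,5} | {2,3,4}.
On input b, block {1,5} splits into {1} and {5}.
Refine {2,3,4} on symbol a: members go to different blocks, giving {2,4} and {3}.
Split {2,4} by δ(·,b) → {2} and {4}.
The partition is now stable with 5 blocks: {1} | {2} | {5} | {3} | {4}.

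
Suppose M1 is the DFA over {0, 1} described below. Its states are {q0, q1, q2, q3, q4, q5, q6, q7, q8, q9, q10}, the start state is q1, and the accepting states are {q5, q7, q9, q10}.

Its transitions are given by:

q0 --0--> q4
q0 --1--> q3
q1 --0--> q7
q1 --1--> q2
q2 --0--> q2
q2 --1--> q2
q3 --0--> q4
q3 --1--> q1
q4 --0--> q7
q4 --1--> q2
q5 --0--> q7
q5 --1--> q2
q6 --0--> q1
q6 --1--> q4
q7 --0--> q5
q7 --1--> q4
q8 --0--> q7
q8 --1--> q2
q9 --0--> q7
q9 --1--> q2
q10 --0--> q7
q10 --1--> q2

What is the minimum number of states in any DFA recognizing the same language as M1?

4

First remove the unreachable states {q0,q3,q6,q8,q9,q10}; 5 states remain.
P0 = {q5,q7} | {q1,q2,q4}.
Split {q1,q2,q4} by δ(·,0) → {q1,q4} and {q2}.
On input 1, block {q5,q7} splits into {q5} and {q7}.
Stable partition: {q5} | {q1,q4} | {q2} | {q7} — 4 equivalence classes.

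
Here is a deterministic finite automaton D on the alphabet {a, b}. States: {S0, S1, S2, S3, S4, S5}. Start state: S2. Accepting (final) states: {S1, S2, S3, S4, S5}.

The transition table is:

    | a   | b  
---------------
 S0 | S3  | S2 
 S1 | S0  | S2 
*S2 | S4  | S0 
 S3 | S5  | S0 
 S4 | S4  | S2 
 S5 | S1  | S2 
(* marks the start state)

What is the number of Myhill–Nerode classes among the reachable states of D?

Every state is reachable, so we keep all 6.
P0 = {S1,S2,S3,S4,S5} | {S0}.
Refine {S1,S2,S3,S4,S5} on symbol a: members go to different blocks, giving {S2,S3,S4,S5} and {S1}.
Split {S2,S3,S4,S5} by δ(·,a) → {S2,S3,S4} and {S5}.
Refine {S2,S3,S4} on symbol a: members go to different blocks, giving {S2,S4} and {S3}.
Split {S2,S4} by δ(·,b) → {S2} and {S4}.
Stable partition: {S2} | {S0} | {S1} | {S5} | {S3} | {S4} — 6 equivalence classes.

6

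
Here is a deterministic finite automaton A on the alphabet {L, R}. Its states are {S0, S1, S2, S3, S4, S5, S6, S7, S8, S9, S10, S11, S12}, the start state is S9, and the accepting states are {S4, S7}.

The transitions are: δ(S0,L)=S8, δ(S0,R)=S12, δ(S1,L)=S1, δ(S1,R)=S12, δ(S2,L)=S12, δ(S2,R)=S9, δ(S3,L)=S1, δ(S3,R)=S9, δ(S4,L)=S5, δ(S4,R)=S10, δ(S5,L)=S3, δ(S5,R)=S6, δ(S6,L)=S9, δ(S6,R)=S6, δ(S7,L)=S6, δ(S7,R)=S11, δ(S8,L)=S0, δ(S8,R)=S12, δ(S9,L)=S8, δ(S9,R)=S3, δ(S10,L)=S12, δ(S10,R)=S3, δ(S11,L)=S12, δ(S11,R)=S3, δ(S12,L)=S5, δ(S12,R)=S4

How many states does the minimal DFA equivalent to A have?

First remove the unreachable states {S2,S7,S11}; 10 states remain.
Initial partition by acceptance: {S4} | {S0,S1,S3,S5,S6,S8,S9,S10,S12}.
On input R, block {S0,S1,S3,S5,S6,S8,S9,S10,S12} splits into {S0,S1,S3,S5,S6,S8,S9,S10} and {S12}.
On input L, block {S0,S1,S3,S5,S6,S8,S9,S10} splits into {S0,S1,S3,S5,S6,S8,S9} and {S10}.
Refine {S0,S1,S3,S5,S6,S8,S9} on symbol R: members go to different blocks, giving {S3,S5,S6,S9} and {S0,S1,S8}.
Refine {S3,S5,S6,S9} on symbol L: members go to different blocks, giving {S3,S9} and {S5,S6}.
Stable partition: {S4} | {S3,S9} | {S12} | {S10} | {S0,S1,S8} | {S5,S6} — 6 equivalence classes.

6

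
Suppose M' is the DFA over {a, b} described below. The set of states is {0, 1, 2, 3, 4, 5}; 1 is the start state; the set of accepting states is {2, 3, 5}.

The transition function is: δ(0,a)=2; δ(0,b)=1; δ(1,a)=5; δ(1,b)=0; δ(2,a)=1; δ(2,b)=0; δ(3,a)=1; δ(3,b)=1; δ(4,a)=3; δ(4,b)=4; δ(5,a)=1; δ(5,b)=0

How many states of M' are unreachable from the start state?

BFS from 1 reaches {0, 1, 2, 5}; the 2 state(s) 3, 4 are never visited.

2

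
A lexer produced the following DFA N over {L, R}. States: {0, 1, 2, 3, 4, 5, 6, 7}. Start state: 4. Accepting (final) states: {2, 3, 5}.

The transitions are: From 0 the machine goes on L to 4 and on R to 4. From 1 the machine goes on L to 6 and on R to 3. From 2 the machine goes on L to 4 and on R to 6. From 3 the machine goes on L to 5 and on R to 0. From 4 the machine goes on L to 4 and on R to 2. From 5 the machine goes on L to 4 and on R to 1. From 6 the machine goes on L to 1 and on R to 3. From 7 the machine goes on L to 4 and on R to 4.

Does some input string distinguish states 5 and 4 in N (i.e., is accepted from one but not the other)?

Yes

Reachable states from the start: {0,1,2,3,4,5,6}. Unreachable: {7} — drop them.
P0 = {2,3,5} | {0,1,4,6}.
On input L, block {2,3,5} splits into {2,5} and {3}.
On input R, block {0,1,4,6} splits into {1,6} and {0} and {4}.
No further refinement is possible. Final partition (5 blocks): {2,5} | {1,6} | {3} | {0} | {4}.
5 and 4 end up in different blocks, so they are distinguishable. For instance, the string 'ε' is accepted from only 5.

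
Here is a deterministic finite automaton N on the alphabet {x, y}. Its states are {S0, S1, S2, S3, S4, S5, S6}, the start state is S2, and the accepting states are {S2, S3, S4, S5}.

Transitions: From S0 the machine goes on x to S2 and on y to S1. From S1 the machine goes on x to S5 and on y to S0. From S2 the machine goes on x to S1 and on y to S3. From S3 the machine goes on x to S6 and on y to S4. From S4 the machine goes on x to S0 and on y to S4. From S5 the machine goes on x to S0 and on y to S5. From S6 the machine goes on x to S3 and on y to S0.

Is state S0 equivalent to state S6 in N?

Yes

P0 = {S2,S3,S4,S5} | {S0,S1,S6}.
No further refinement is possible. Final partition (2 blocks): {S2,S3,S4,S5} | {S0,S1,S6}.
S0 and S6 lie in the same block of the stable partition, so they are equivalent — no string distinguishes them.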